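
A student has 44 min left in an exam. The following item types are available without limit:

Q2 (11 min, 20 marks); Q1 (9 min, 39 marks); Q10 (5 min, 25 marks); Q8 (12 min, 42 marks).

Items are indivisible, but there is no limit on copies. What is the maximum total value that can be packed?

Best value-per-unit is Q10 at 25/5; filling with it alone gives 8×25 = 200.
Optimal mix: 1×Q1 + 7×Q10 → time 44, value 214.

214 marks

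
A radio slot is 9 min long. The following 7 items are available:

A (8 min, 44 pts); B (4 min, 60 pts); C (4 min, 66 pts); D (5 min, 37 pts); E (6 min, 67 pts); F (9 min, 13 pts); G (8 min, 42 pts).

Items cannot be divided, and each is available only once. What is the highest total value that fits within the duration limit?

126 pts

Check high-value combinations within 9 min:
- B+C: duration 4+4=8, value 60+66=126
- C+D: duration 4+5=9, value 66+37=103
- B+D: duration 4+5=9, value 60+37=97
Best: 126 pts.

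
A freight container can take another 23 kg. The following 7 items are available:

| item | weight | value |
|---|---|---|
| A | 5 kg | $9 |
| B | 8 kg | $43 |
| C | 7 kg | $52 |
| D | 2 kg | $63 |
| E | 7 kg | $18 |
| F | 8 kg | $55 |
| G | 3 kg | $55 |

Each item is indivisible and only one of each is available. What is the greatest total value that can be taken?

$225

Check high-value combinations within 23 kg:
- C+D+F+G: weight 7+2+8+3=20, value 52+63+55+55=225
- B+D+F+G: weight 8+2+8+3=21, value 43+63+55+55=216
- B+C+D+G: weight 8+7+2+3=20, value 43+52+63+55=213
- D+E+F+G: weight 2+7+8+3=20, value 63+18+55+55=191
- C+D+E+G: weight 7+2+7+3=19, value 52+63+18+55=188
Best: $225.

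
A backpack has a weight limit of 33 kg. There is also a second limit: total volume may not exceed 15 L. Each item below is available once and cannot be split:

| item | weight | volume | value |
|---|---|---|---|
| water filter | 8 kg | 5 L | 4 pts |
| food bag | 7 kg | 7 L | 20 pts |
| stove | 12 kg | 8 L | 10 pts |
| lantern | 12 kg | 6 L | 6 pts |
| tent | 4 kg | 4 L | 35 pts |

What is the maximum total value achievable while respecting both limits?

55 pts

Feasible sets respecting both limits:
- food bag+tent: weight 11, volume 11, value 55
- stove+tent: weight 16, volume 12, value 45
- water filter+lantern+tent: weight 24, volume 15, value 45
- lantern+tent: weight 16, volume 10, value 41
Best: 55 pts.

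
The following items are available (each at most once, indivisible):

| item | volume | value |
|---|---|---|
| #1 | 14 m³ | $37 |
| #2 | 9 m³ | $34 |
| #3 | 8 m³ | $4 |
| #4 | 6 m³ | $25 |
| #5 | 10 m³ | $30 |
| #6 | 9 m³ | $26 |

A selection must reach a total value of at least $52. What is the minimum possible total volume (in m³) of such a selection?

15

Subsets with value ≥ 52, sorted by total volume:
- #2+#4: volume 15, value 59
- #4+#5: volume 16, value 55
- #2+#6: volume 18, value 60
- #2+#5: volume 19, value 64
Minimum volume: 15 m³.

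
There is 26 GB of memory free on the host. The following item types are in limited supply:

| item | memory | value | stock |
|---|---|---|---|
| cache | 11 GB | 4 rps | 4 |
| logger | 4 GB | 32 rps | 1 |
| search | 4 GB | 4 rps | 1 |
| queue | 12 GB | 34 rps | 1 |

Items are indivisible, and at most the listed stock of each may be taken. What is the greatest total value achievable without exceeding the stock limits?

70 rps

Best selections within memory 26 and stock limits:
- 1×logger + 1×search + 1×queue: memory 20, value 70
- 1×logger + 1×queue: memory 16, value 66
Best: 70 rps.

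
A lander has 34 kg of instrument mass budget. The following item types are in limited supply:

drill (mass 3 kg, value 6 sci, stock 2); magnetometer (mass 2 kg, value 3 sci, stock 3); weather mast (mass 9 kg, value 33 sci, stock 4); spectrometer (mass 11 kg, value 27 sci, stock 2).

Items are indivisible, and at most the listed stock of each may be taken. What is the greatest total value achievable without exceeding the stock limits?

111 sci

Best selections within mass 34 and stock limits:
- 2×drill + 3×weather mast: mass 33, value 111
- 1×drill + 2×magnetometer + 3×weather mast: mass 34, value 111
Best: 111 sci.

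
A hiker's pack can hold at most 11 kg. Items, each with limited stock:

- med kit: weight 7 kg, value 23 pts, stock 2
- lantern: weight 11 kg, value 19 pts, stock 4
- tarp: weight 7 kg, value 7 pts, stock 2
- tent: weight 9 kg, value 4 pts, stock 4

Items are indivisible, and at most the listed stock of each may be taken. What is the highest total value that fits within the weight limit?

23 pts

Top feasible selections:
- 1×med kit: weight 7, value 23
- 1×lantern: weight 11, value 19
- 1×tarp: weight 7, value 7
Best: 23 pts.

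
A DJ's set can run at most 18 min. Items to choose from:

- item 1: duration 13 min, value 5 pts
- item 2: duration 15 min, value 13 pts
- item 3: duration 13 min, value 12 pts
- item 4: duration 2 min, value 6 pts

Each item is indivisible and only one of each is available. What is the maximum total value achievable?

Check high-value combinations within 18 min:
- item 2+item 4: duration 15+2=17, value 13+6=19
- item 3+item 4: duration 13+2=15, value 12+6=18
- item 2: duration 15, value 13
Best: 19 pts.

19 pts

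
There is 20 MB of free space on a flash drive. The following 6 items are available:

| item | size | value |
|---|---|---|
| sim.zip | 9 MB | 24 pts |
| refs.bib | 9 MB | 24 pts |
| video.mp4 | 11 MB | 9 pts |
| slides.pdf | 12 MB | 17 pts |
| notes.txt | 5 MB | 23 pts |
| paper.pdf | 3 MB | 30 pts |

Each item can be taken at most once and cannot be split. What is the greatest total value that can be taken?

Check high-value combinations within 20 MB:
- sim.zip+notes.txt+paper.pdf: size 9+5+3=17, value 24+23+30=77
- refs.bib+notes.txt+paper.pdf: size 9+5+3=17, value 24+23+30=77
- slides.pdf+notes.txt+paper.pdf: size 12+5+3=20, value 17+23+30=70
- video.mp4+notes.txt+paper.pdf: size 11+5+3=19, value 9+23+30=62
Best: 77 pts.

77 pts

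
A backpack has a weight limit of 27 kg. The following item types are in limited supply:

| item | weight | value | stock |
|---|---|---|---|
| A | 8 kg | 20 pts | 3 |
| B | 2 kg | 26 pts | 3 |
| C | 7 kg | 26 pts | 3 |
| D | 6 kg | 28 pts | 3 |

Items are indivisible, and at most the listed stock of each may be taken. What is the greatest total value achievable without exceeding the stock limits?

Top feasible selections:
- 3×B + 3×D: weight 24, value 162
- 3×B + 1×C + 2×D: weight 25, value 160
- 3×B + 2×C + 1×D: weight 26, value 158
Best: 162 pts.

162 pts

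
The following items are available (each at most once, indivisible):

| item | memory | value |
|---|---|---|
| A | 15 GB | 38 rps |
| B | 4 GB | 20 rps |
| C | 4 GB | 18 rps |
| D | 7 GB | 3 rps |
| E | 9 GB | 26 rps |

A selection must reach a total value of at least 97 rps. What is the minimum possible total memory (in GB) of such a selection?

32

Subsets with value ≥ 97, sorted by total memory:
- A+B+C+E: memory 32, value 102
- A+B+C+D+E: memory 39, value 105
Minimum memory: 32 GB.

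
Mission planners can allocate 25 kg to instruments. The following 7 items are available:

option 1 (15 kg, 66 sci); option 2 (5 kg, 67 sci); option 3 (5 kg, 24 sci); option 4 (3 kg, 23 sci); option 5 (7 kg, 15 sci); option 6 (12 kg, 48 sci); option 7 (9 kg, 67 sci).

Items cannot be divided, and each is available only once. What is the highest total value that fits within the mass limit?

181 sci

Check high-value combinations within 25 kg:
- option 2+option 3+option 4+option 7: mass 5+5+3+9=22, value 67+24+23+67=181
- option 2+option 4+option 5+option 7: mass 5+3+7+9=24, value 67+23+15+67=172
- option 2+option 3+option 4+option 6: mass 5+5+3+12=25, value 67+24+23+48=162
Best: 181 sci.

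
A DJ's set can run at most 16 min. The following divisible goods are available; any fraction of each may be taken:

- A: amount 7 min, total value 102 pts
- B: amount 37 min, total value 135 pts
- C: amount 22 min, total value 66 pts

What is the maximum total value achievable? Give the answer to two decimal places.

134.84

Take in order of value per unit:
- A (102/7 per unit): all 7 → value 102, running total 102.00
- B (135/37 per unit): 9 of 37 → value 9×135/37 = 32.8378, running total 134.84
Total 134.84.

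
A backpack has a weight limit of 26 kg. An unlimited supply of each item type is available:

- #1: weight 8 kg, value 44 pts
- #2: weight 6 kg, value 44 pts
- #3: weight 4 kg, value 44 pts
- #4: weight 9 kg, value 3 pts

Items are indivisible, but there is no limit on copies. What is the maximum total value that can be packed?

264 pts

Best value-per-unit is #3 at 44/4; filling with it alone gives 6×44 = 264.
Optimal mix: 1×#2 + 5×#3 → weight 26, value 264.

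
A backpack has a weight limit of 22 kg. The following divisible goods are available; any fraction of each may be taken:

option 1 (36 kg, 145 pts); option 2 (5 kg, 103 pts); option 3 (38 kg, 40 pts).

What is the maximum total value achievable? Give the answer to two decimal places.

171.47

Take in order of value per unit:
- option 2 (103/5 per unit): all 5 → value 103, running total 103.00
- option 1 (145/36 per unit): 17 of 36 → value 17×145/36 = 68.4722, running total 171.47
Total 171.47.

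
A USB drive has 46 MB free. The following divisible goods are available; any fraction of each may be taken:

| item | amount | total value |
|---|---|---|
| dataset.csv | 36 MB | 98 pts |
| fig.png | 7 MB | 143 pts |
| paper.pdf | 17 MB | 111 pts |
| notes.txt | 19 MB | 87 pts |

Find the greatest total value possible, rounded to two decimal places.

349.17

Take in order of value per unit:
- fig.png (143/7 per unit): all 7 → value 143, running total 143.00
- paper.pdf (111/17 per unit): all 17 → value 111, running total 254.00
- notes.txt (87/19 per unit): all 19 → value 87, running total 341.00
- dataset.csv (98/36 per unit): 3 of 36 → value 3×98/36 = 8.1667, running total 349.17
Total 349.17.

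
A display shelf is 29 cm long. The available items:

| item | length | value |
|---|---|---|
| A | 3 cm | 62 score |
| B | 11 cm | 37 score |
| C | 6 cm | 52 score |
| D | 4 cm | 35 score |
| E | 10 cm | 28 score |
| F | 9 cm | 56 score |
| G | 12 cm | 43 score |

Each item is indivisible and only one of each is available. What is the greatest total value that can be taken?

207 score

This is a 0/1 knapsack; check combinations near the capacity.
- A+B+C+F: length 3+11+6+9=29, value 62+37+52+56=207
- A+C+D+F: length 3+6+4+9=22, value 62+52+35+56=205
- A+C+E+F: length 3+6+10+9=28, value 62+52+28+56=198
Best: 207 score.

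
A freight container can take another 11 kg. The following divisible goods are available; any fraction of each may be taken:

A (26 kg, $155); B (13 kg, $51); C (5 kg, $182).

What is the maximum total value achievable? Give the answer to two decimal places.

217.77

Take in order of value per unit:
- C (182/5 per unit): all 5 → value 182, running total 182.00
- A (155/26 per unit): 6 of 26 → value 6×155/26 = 35.7692, running total 217.77
Total 217.77.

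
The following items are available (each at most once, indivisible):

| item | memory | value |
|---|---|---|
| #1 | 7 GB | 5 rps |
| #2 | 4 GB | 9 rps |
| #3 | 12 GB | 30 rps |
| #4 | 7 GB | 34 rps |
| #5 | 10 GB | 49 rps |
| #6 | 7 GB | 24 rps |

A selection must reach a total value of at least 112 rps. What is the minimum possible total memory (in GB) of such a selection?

28

Subsets with value ≥ 112, sorted by total memory:
- #2+#4+#5+#6: memory 28, value 116
- #3+#4+#5: memory 29, value 113
Minimum memory: 28 GB.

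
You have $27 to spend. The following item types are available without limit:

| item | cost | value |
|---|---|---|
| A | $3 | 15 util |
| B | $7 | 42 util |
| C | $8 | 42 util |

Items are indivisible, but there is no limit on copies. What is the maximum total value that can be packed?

Best value-per-unit is B at 42/7; filling with it alone gives 3×42 = 126.
Optimal mix: 2×A + 3×B → cost 27, value 156.

156 util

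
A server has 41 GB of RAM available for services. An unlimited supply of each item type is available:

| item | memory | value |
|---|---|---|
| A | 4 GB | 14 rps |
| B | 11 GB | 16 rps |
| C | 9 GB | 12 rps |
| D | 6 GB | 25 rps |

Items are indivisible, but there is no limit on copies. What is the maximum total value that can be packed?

164 rps

Best value-per-unit is D at 25/6; filling with it alone gives 6×25 = 150.
Optimal mix: 1×A + 6×D → memory 40, value 164.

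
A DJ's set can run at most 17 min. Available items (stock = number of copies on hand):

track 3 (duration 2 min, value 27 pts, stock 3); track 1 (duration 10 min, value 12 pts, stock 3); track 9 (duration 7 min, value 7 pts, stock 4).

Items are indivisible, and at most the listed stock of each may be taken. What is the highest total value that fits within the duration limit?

93 pts

Best selections within duration 17 and stock limits:
- 3×track 3 + 1×track 1: duration 16, value 93
- 3×track 3 + 1×track 9: duration 13, value 88
- 3×track 3: duration 6, value 81
- 2×track 3 + 1×track 1: duration 14, value 66
Best: 93 pts.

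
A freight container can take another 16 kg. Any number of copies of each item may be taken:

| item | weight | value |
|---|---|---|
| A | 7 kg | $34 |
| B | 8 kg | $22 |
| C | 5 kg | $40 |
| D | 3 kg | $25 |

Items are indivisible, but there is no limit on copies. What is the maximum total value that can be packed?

Best value-per-unit is D at 25/3; filling with it alone gives 5×25 = 125.
Optimal mix: 2×C + 2×D → weight 16, value 130.

$130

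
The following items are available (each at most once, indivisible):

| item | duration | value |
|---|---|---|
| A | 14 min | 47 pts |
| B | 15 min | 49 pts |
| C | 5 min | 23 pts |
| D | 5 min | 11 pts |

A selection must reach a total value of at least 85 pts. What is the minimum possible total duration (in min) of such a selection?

29

Subsets with value ≥ 85, sorted by total duration:
- A+B: duration 29, value 96
- A+B+C: duration 34, value 119
- A+B+D: duration 34, value 107
- A+B+C+D: duration 39, value 130
Minimum duration: 29 min.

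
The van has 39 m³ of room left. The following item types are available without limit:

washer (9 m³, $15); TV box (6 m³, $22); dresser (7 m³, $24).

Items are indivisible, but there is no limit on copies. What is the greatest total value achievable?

Best value-per-unit is TV box at 22/6; filling with it alone gives 6×22 = 132.
Optimal mix: 3×TV box + 3×dresser → volume 39, value 138.

$138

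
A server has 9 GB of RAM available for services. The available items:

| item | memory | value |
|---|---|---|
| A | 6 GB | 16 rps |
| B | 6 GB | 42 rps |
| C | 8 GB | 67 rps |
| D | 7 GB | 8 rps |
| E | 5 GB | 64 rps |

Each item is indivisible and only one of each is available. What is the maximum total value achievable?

This is a 0/1 knapsack; check combinations near the capacity.
- C: memory 8, value 67
- E: memory 5, value 64
- B: memory 6, value 42
Best: 67 rps.

67 rps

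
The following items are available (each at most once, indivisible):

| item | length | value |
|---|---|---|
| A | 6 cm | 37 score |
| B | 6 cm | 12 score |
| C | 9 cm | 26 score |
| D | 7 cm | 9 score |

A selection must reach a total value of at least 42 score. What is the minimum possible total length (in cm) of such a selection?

12

Subsets with value ≥ 42, sorted by total length:
- A+B: length 12, value 49
- A+D: length 13, value 46
Minimum length: 12 cm.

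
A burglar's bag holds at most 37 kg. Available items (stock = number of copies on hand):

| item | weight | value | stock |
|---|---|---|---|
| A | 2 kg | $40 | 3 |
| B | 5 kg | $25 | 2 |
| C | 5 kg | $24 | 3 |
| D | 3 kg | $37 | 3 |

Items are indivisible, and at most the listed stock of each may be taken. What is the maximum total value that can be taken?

Best selections within weight 37 and stock limits:
- 3×A + 2×B + 2×C + 3×D: weight 35, value 329
- 3×A + 1×B + 3×C + 3×D: weight 35, value 328
- 3×A + 2×B + 3×C + 2×D: weight 37, value 316
Best: $329.

$329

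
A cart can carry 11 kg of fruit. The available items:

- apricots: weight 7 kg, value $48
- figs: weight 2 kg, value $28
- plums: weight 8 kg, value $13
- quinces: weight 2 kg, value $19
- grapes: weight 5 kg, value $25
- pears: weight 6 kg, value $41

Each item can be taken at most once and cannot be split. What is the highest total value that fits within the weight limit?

$95

Check high-value combinations within 11 kg:
- apricots+figs+quinces: weight 7+2+2=11, value 48+28+19=95
- figs+quinces+pears: weight 2+2+6=10, value 28+19+41=88
- apricots+figs: weight 7+2=9, value 48+28=76
- figs+quinces+grapes: weight 2+2+5=9, value 28+19+25=72
Best: $95.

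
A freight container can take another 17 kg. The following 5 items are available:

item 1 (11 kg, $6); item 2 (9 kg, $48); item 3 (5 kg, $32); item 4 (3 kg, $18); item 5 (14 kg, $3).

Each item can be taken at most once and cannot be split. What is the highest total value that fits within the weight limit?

$98

This is a 0/1 knapsack; check combinations near the capacity.
- item 2+item 3+item 4: weight 9+5+3=17, value 48+32+18=98
- item 2+item 3: weight 9+5=14, value 48+32=80
- item 2+item 4: weight 9+3=12, value 48+18=66
- item 3+item 4: weight 5+3=8, value 32+18=50
- item 2: weight 9, value 48
Best: $98.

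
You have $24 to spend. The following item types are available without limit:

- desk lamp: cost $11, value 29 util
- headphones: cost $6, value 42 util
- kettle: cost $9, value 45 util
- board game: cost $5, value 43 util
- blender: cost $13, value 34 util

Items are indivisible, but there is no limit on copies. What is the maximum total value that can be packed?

174 util

Best value-per-unit is board game at 43/5; filling with it alone gives 4×43 = 172.
Optimal mix: 1×kettle + 3×board game → cost 24, value 174.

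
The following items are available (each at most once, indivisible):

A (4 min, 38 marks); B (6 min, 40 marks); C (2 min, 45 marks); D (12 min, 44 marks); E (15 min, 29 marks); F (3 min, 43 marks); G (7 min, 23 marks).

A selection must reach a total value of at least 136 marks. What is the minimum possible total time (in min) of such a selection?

15

Subsets with value ≥ 136, sorted by total time:
- A+B+C+F: time 15, value 166
- A+C+F+G: time 16, value 149
- B+C+F+G: time 18, value 151
- A+B+C+G: time 19, value 146
Minimum time: 15 min.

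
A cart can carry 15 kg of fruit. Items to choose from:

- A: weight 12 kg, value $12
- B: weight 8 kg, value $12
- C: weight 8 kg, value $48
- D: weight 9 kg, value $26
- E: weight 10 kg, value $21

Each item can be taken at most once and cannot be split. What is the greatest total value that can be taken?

Check high-value combinations within 15 kg:
- C: weight 8, value 48
- D: weight 9, value 26
- E: weight 10, value 21
- B: weight 8, value 12
Best: $48.

$48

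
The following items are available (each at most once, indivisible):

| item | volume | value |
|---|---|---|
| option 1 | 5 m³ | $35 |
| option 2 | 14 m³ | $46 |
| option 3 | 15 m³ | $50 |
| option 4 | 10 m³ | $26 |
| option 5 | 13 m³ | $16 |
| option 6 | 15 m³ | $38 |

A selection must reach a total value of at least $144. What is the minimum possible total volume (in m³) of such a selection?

Subsets with value ≥ 144, sorted by total volume:
- option 1+option 2+option 3+option 4: volume 44, value 157
- option 1+option 2+option 4+option 6: volume 44, value 145
- option 1+option 3+option 4+option 6: volume 45, value 149
- option 1+option 2+option 3+option 5: volume 47, value 147
Minimum volume: 44 m³.

44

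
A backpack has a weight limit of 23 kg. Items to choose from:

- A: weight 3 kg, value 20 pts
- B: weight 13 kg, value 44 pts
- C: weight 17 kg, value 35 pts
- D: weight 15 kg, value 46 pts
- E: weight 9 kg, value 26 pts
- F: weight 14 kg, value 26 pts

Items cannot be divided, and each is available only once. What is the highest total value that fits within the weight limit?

70 pts

Check high-value combinations within 23 kg:
- B+E: weight 13+9=22, value 44+26=70
- A+D: weight 3+15=18, value 20+46=66
- A+B: weight 3+13=16, value 20+44=64
Best: 70 pts.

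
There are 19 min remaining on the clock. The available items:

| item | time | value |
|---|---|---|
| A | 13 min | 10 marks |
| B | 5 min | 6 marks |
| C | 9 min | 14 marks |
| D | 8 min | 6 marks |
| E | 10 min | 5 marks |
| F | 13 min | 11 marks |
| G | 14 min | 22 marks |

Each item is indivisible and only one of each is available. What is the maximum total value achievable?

28 marks

Check high-value combinations within 19 min:
- B+G: time 5+14=19, value 6+22=28
- G: time 14, value 22
- B+C: time 5+9=14, value 6+14=20
Best: 28 marks.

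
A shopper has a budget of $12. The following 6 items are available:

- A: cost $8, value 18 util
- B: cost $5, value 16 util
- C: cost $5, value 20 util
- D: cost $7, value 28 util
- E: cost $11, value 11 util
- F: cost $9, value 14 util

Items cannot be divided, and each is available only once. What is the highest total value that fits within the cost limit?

Check high-value combinations within $12:
- C+D: cost 5+7=12, value 20+28=48
- B+D: cost 5+7=12, value 16+28=44
- B+C: cost 5+5=10, value 16+20=36
- D: cost 7, value 28
Best: 48 util.

48 util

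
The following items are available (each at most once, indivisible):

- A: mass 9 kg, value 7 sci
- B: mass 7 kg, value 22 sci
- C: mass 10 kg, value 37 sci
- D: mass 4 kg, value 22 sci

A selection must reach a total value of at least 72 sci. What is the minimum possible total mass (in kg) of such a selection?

21

Subsets with value ≥ 72, sorted by total mass:
- B+C+D: mass 21, value 81
- A+B+C+D: mass 30, value 88
Minimum mass: 21 kg.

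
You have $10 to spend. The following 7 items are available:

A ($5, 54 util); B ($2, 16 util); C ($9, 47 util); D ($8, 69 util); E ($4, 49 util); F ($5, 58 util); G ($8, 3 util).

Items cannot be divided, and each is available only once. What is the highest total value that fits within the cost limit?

Check high-value combinations within $10:
- A+F: cost 5+5=10, value 54+58=112
- E+F: cost 4+5=9, value 49+58=107
- A+E: cost 5+4=9, value 54+49=103
- B+D: cost 2+8=10, value 16+69=85
Best: 112 util.

112 util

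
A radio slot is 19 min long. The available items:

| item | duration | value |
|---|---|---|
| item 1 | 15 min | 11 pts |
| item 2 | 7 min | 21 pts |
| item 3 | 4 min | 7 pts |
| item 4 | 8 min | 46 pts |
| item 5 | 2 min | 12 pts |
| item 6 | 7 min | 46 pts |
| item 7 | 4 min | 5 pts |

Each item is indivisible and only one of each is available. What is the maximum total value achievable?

Check high-value combinations within 19 min:
- item 4+item 5+item 6: duration 8+2+7=17, value 46+12+46=104
- item 3+item 4+item 6: duration 4+8+7=19, value 7+46+46=99
- item 4+item 6+item 7: duration 8+7+4=19, value 46+46+5=97
Best: 104 pts.

104 pts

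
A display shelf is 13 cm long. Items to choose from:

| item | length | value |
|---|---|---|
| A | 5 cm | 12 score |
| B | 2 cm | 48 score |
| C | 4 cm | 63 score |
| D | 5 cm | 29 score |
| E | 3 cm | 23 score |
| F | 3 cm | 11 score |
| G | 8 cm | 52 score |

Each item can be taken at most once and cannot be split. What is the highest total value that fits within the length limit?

Check high-value combinations within 13 cm:
- B+C+E+F: length 2+4+3+3=12, value 48+63+23+11=145
- B+C+D: length 2+4+5=11, value 48+63+29=140
- B+C+E: length 2+4+3=9, value 48+63+23=134
- A+B+C: length 5+2+4=11, value 12+48+63=123
- B+E+G: length 2+3+8=13, value 48+23+52=123
Best: 145 score.

145 score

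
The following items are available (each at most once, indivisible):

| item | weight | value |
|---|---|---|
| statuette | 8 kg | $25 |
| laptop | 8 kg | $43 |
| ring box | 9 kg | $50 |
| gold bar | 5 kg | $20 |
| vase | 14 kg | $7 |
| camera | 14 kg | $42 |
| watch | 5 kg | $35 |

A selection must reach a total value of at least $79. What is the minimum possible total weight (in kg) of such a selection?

Subsets with value ≥ 79, sorted by total weight:
- ring box+watch: weight 14, value 85
- laptop+ring box: weight 17, value 93
- laptop+gold bar+watch: weight 18, value 98
- statuette+gold bar+watch: weight 18, value 80
Minimum weight: 14 kg.

14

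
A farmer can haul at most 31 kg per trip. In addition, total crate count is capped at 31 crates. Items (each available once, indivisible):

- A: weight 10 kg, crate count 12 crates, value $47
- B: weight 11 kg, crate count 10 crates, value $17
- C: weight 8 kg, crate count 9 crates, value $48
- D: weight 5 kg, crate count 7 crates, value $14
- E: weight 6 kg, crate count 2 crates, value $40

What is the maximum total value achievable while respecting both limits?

Feasible sets respecting both limits:
- A+C+D+E: weight 29, crate count 30, value 149
- A+C+E: weight 24, crate count 23, value 135
- B+C+D+E: weight 30, crate count 28, value 119
Best: $149.

$149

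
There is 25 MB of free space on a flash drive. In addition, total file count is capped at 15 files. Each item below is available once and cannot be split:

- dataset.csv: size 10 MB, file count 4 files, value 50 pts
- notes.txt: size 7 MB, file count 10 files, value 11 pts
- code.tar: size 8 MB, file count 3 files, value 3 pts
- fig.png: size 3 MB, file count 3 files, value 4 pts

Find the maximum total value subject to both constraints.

61 pts

Feasible sets respecting both limits:
- dataset.csv+notes.txt: size 17, file count 14, value 61
- dataset.csv+code.tar+fig.png: size 21, file count 10, value 57
- dataset.csv+fig.png: size 13, file count 7, value 54
Best: 61 pts.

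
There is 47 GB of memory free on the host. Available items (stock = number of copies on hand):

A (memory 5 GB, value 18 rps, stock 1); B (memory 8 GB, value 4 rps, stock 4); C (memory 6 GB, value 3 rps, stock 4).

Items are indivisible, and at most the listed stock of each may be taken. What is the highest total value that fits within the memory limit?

Top feasible selections:
- 1×A + 3×B + 3×C: memory 47, value 39
- 1×A + 2×B + 4×C: memory 45, value 38
- 1×A + 4×B + 1×C: memory 43, value 37
Best: 39 rps.

39 rps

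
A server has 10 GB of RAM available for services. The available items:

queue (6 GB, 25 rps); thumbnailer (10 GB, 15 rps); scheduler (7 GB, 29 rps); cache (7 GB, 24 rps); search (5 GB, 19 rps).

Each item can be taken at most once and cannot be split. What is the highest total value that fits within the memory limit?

Check high-value combinations within 10 GB:
- scheduler: memory 7, value 29
- queue: memory 6, value 25
- cache: memory 7, value 24
Best: 29 rps.

29 rps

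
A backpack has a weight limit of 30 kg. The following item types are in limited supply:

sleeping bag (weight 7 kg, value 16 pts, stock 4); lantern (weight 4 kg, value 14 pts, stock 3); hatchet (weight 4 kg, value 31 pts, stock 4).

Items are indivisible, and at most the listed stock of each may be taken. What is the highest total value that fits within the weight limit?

Best selections within weight 30 and stock limits:
- 3×lantern + 4×hatchet: weight 28, value 166
- 2×sleeping bag + 4×hatchet: weight 30, value 156
- 1×sleeping bag + 1×lantern + 4×hatchet: weight 27, value 154
- 2×lantern + 4×hatchet: weight 24, value 152
Best: 166 pts.

166 pts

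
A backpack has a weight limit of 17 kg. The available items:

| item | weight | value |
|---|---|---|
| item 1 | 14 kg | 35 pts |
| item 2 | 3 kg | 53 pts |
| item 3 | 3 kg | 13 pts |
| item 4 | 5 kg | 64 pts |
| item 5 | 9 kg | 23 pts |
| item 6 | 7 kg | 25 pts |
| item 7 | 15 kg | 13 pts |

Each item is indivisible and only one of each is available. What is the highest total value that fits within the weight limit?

Check high-value combinations within 17 kg:
- item 2+item 4+item 6: weight 3+5+7=15, value 53+64+25=142
- item 2+item 4+item 5: weight 3+5+9=17, value 53+64+23=140
- item 2+item 3+item 4: weight 3+3+5=11, value 53+13+64=130
- item 2+item 4: weight 3+5=8, value 53+64=117
Best: 142 pts.

142 pts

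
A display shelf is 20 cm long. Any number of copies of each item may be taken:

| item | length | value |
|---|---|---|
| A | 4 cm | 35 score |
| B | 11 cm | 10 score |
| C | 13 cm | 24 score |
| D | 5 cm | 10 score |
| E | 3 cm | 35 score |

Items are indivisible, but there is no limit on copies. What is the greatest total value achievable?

Best value-per-unit is E at 35/3; filling with it alone gives 6×35 = 210.
Optimal mix: 2×A + 4×E → length 20, value 210.

210 score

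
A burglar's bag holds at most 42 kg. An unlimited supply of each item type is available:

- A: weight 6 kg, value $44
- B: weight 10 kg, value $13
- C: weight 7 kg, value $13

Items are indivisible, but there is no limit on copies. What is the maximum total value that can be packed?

$308

Best value-per-unit is A at 44/6, and filling with it alone uses weight 7×6=42. No mix of the others beats 7×44 = 308.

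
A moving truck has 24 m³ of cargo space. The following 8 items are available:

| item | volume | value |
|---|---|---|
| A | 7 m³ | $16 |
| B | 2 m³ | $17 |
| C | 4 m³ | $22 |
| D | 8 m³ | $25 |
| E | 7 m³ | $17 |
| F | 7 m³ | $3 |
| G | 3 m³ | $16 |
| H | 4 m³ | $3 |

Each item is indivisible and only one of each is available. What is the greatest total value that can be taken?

This is a 0/1 knapsack; check combinations near the capacity.
- B+C+D+E+G: volume 2+4+8+7+3=24, value 17+22+25+17+16=97
- A+B+C+D+G: volume 7+2+4+8+3=24, value 16+17+22+25+16=96
- A+B+C+E+G: volume 7+2+4+7+3=23, value 16+17+22+17+16=88
Best: $97.

$97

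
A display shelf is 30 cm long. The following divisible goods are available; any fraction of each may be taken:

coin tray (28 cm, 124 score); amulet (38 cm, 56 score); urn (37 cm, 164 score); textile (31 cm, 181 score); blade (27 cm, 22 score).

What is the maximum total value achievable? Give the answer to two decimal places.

175.16

Take in order of value per unit:
- textile (181/31 per unit): 30 of 31 → value 30×181/31 = 175.1613, running total 175.16
Total 175.16.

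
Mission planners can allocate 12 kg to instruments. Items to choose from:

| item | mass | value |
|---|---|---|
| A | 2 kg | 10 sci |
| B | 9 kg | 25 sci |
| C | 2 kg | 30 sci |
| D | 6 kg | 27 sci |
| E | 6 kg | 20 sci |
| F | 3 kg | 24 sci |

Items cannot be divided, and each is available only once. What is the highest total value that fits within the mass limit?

Check high-value combinations within 12 kg:
- C+D+F: mass 2+6+3=11, value 30+27+24=81
- C+E+F: mass 2+6+3=11, value 30+20+24=74
- A+C+D: mass 2+2+6=10, value 10+30+27=67
Best: 81 sci.

81 sci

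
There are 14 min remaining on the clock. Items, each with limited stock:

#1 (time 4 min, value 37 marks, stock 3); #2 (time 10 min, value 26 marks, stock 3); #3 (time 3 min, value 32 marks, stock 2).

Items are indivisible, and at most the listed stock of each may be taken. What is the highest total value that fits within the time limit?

Top feasible selections:
- 2×#1 + 2×#3: time 14, value 138
- 3×#1: time 12, value 111
Best: 138 marks.

138 marks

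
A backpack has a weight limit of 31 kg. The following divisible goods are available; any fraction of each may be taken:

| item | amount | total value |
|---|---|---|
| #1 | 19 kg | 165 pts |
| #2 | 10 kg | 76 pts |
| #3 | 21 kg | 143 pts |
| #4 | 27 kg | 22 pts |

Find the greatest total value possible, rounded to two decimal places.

Take in order of value per unit:
- #1 (165/19 per unit): all 19 → value 165, running total 165.00
- #2 (76/10 per unit): all 10 → value 76, running total 241.00
- #3 (143/21 per unit): 2 of 21 → value 2×143/21 = 13.6190, running total 254.62
Total 254.62.

254.62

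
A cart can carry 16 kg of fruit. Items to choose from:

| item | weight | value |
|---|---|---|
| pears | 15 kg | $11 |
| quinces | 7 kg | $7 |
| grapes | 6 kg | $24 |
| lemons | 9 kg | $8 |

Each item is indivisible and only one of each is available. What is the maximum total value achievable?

Check high-value combinations within 16 kg:
- grapes+lemons: weight 6+9=15, value 24+8=32
- quinces+grapes: weight 7+6=13, value 7+24=31
- grapes: weight 6, value 24
- quinces+lemons: weight 7+9=16, value 7+8=15
Best: $32.

$32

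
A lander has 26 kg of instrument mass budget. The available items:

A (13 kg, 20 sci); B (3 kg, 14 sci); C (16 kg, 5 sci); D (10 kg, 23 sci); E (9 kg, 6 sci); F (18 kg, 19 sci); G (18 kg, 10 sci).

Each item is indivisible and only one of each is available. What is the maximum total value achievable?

Check high-value combinations within 26 kg:
- A+B+D: mass 13+3+10=26, value 20+14+23=57
- B+D+E: mass 3+10+9=22, value 14+23+6=43
- A+D: mass 13+10=23, value 20+23=43
Best: 57 sci.

57 sci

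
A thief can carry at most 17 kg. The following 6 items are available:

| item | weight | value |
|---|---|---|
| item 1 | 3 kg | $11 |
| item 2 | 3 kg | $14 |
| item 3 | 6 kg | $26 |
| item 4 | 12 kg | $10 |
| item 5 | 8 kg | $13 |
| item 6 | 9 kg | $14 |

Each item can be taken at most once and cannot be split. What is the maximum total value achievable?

Check high-value combinations within 17 kg:
- item 2+item 3+item 5: weight 3+6+8=17, value 14+26+13=53
- item 1+item 2+item 3: weight 3+3+6=12, value 11+14+26=51
- item 1+item 3+item 5: weight 3+6+8=17, value 11+26+13=50
Best: $53.

$53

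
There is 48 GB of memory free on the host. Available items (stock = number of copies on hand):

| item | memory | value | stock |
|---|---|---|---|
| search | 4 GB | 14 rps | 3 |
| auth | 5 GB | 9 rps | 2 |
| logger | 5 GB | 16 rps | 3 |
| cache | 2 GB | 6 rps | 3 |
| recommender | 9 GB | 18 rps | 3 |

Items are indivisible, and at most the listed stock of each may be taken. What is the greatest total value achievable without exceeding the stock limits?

135 rps

Best selections within memory 48 and stock limits:
- 3×search + 1×auth + 3×logger + 3×cache + 1×recommender: memory 47, value 135
- 3×search + 3×logger + 1×cache + 2×recommender: memory 47, value 132
- 3×search + 2×auth + 3×logger + 1×cache + 1×recommender: memory 48, value 132
Best: 135 rps.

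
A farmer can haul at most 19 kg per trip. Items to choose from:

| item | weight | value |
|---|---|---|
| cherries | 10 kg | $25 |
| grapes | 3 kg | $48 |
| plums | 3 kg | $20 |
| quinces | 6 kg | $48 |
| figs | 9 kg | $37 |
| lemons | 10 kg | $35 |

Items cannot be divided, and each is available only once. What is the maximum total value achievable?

Check high-value combinations within 19 kg:
- grapes+quinces+figs: weight 3+6+9=18, value 48+48+37=133
- grapes+quinces+lemons: weight 3+6+10=19, value 48+48+35=131
- cherries+grapes+quinces: weight 10+3+6=19, value 25+48+48=121
Best: $133.

$133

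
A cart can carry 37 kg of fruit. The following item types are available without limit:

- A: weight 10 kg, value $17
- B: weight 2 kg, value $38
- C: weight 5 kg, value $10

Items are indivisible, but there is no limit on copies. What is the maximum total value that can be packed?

$684

Best value-per-unit is B at 38/2, and filling with it alone uses weight 18×2=36. No mix of the others beats 18×38 = 684.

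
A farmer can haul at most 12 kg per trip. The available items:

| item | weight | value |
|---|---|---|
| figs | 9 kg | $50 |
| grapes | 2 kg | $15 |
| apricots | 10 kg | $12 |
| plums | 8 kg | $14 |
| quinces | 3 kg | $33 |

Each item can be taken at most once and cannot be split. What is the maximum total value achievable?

$83

This is a 0/1 knapsack; check combinations near the capacity.
- figs+quinces: weight 9+3=12, value 50+33=83
- figs+grapes: weight 9+2=11, value 50+15=65
- figs: weight 9, value 50
- grapes+quinces: weight 2+3=5, value 15+33=48
- plums+quinces: weight 8+3=11, value 14+33=47
Best: $83.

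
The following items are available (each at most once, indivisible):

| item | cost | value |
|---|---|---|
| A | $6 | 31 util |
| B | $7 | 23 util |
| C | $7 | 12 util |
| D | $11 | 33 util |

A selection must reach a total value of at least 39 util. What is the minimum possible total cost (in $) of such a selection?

Subsets with value ≥ 39, sorted by total cost:
- A+B: cost 13, value 54
- A+C: cost 13, value 43
- A+D: cost 17, value 64
Minimum cost: 13 $.

13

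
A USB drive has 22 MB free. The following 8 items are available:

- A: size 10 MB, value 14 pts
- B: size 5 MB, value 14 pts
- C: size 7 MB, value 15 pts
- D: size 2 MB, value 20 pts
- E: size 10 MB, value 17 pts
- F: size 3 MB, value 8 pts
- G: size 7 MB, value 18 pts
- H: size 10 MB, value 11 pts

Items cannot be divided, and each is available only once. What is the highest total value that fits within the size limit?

67 pts

Check high-value combinations within 22 MB:
- B+C+D+G: size 5+7+2+7=21, value 14+15+20+18=67
- D+E+F+G: size 2+10+3+7=22, value 20+17+8+18=63
- C+D+F+G: size 7+2+3+7=19, value 15+20+8+18=61
- B+D+F+G: size 5+2+3+7=17, value 14+20+8+18=60
- C+D+E+F: size 7+2+10+3=22, value 15+20+17+8=60
Best: 67 pts.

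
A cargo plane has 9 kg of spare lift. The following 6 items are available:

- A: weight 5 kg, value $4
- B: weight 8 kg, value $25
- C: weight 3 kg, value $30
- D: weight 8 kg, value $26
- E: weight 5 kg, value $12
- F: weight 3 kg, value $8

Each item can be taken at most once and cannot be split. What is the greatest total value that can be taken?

$42

Check high-value combinations within 9 kg:
- C+E: weight 3+5=8, value 30+12=42
- C+F: weight 3+3=6, value 30+8=38
- A+C: weight 5+3=8, value 4+30=34
Best: $42.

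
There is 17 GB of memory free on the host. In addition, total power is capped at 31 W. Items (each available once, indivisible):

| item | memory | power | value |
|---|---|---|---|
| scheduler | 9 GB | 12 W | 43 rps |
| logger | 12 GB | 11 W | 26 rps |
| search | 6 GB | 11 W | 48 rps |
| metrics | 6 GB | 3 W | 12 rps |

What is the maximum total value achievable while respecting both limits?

91 rps

Feasible sets respecting both limits:
- scheduler+search: memory 15, power 23, value 91
- search+metrics: memory 12, power 14, value 60
- scheduler+metrics: memory 15, power 15, value 55
- search: memory 6, power 11, value 48
Best: 91 rps.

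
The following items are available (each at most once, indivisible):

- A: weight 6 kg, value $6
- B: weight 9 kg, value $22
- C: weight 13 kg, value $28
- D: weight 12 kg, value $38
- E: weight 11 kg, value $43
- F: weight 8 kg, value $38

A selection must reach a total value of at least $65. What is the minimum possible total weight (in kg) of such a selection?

19

Subsets with value ≥ 65, sorted by total weight:
- E+F: weight 19, value 81
- D+F: weight 20, value 76
- B+E: weight 20, value 65
- C+F: weight 21, value 66
Minimum weight: 19 kg.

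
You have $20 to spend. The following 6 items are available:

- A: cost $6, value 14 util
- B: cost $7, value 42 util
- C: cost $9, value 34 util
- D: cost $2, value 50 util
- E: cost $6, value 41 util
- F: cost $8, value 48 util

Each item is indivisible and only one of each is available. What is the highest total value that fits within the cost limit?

140 util

Check high-value combinations within $20:
- B+D+F: cost 7+2+8=17, value 42+50+48=140
- D+E+F: cost 2+6+8=16, value 50+41+48=139
- B+D+E: cost 7+2+6=15, value 42+50+41=133
- C+D+F: cost 9+2+8=19, value 34+50+48=132
- B+C+D: cost 7+9+2=18, value 42+34+50=126
Best: 140 util.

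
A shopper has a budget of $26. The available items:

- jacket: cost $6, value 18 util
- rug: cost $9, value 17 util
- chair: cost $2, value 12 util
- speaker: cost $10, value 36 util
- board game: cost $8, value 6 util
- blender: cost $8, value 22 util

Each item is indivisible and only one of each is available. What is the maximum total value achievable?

88 util

This is a 0/1 knapsack; check combinations near the capacity.
- jacket+chair+speaker+blender: cost 6+2+10+8=26, value 18+12+36+22=88
- jacket+speaker+blender: cost 6+10+8=24, value 18+36+22=76
- jacket+chair+speaker+board game: cost 6+2+10+8=26, value 18+12+36+6=72
Best: 88 util.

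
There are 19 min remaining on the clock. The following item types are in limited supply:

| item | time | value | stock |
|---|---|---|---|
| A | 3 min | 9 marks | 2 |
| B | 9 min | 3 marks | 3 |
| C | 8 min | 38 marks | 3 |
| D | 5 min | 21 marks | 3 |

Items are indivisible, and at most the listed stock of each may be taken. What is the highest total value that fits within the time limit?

Top feasible selections:
- 1×A + 2×C: time 19, value 85
- 1×C + 2×D: time 18, value 80
- 2×A + 1×C + 1×D: time 19, value 77
Best: 85 marks.

85 marks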